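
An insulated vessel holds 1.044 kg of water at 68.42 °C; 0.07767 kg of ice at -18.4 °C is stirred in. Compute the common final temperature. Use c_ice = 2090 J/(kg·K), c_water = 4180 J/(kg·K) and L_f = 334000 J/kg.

Energy conservation, ΣQ = 0:
warm ice to 0 °C: 0.07767·2090·(0 − (-18.4)) = 2986.9
  melt ice: 0.07767·334000 = 25942
  meltwater 0→T: 0.07767·4180·T = 324.66 T
  water: 4363.9(T − 68.42)
4688.6 T = 298579 − 28929 = 269651
T ≈ 57.51 °C (positive, so assuming full melt was valid).

T_f ≈ 57.5 °C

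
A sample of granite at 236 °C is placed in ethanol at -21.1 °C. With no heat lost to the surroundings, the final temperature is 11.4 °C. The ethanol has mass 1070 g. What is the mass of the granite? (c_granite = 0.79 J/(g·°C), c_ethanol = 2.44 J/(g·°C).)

m ≈ 478 g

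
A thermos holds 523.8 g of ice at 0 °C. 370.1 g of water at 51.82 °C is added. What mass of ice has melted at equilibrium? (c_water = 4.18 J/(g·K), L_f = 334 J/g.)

m_melted ≈ 240 g

Heat available from the water dropping to 0 °C: 370.1·4.18·51.82 = 80166 J.
Melting all 523.8 g of ice would need 523.8·334 = 174949 J.
80166 J < 174949 J, so only part of the ice melts and the system sits at 0 °C.
m_melted·334 = 80166  ⇒  m_melted ≈ 240 g.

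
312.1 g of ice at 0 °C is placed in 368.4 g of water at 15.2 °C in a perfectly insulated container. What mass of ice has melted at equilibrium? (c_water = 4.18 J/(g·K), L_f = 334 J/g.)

m_melted ≈ 70.1 g

Water can give up m c ΔT = 368.4×4.18×15.2 = 23407 J before reaching 0 °C.
To melt every bit of ice: 312.1×334 = 104241 J.
Since 23407 < 104241 J, not all the ice melts; equilibrium is at 0 °C.
Mass melted = 23407/334 ≈ 70.08 g.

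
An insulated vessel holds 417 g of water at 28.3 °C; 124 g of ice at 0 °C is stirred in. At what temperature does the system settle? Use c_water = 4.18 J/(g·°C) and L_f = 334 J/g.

T_f ≈ 3.5 °C

Taking heat into each body as positive, Σ m c ΔT = 0:
latent heat to melt: 124·334 = 41416
  meltwater 0→T: 124·4.18·T = 518.32 T
  water cools: 417·4.18·(T − 28.3) = 1743.1(T − 28.3)
2261.4 T = 49329 − 41416 = 7912.6
T ≈ 3.50 °C — above 0 °C, consistent with complete melting.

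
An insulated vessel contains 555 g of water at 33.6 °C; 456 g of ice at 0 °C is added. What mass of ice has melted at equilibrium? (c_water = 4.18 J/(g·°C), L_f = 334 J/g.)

Water can give up m c ΔT = 555·4.18·33.6 = 77949 J before reaching 0 °C.
To melt every bit of ice: 456·334 = 152304 J.
77949 J < 152304 J, so only part of the ice melts and the system sits at 0 °C.
m_melted·334 = 77949  ⇒  m_melted ≈ 233.4 g.

m_melted ≈ 233 g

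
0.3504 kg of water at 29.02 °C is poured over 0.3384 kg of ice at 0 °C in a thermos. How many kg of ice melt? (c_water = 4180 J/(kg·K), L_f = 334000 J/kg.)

m_melted ≈ 0.127 kg

Heat available from the water dropping to 0 °C: 0.3504·4180·29.02 = 42505 J.
Fully melting the ice requires m_ice L_f = 0.3384·334000 = 113026 J.
42505 J < 113026 J, so only part of the ice melts and the system sits at 0 °C.
m_melt = 42505 / L_f = 0.1273 kg.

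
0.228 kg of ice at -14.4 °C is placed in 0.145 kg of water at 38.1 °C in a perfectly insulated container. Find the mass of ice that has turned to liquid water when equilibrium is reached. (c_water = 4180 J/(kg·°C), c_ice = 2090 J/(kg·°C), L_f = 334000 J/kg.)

m_melted ≈ 0.0486 kg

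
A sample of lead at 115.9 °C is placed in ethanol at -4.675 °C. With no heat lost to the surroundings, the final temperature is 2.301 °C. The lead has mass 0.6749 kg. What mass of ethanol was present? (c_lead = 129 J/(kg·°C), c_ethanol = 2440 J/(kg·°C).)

m ≈ 0.581 kg

Let T be the final temperature. ΣQ_i = 0:
0.6749×129×(2.301 − 115.9) + m×2440×(2.301 − (-4.675)) = 0
17021 m = 9890.2
m = 9890.2/17021 ≈ 0.581 kg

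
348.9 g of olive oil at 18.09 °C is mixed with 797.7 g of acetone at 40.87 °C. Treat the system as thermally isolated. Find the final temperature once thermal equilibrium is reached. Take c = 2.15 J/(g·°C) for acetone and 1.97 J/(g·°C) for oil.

T_f ≈ 34.4 °C

Heat lost by the acetone equals heat gained by the oil:
797.7·2.15·(40.87 − T) = 348.9·1.97·(T − 18.09)
1715.1(40.87 − T) = 687.33(T − 18.09)
2402.4 T = 82528  ⇒  T ≈ 34.35 °C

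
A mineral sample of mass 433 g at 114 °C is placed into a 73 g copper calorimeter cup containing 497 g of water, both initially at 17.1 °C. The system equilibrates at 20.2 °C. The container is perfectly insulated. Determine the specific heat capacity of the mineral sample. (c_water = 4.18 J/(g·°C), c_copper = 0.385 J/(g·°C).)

c ≈ 0.161 J/(g·°C)

Let T be the final temperature. ΣQ_i = 0:
433·c·(20.2 − 114) + 497·4.18·(20.2 − 17.1) + 73·0.385·(20.2 − 17.1) = 0
-40615 c = -6527.3
c = -6527.3/-40615 ≈ 0.1607 J/(g·°C)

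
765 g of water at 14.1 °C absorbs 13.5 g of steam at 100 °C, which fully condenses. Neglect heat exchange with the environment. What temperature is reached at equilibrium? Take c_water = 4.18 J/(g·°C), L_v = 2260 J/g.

Setting the total heat transfer to zero:
latent heat released on condensation: 13.5·2260 = 30510; condensate cools 100→T: 13.5·4.18·(T − 100) = 56.43(T − 100); water warms: 765·4.18·(T − 14.1) = 3197.7(T − 14.1)
3254.1 T = 30510 + 5643 + 45088 = 81241
T ≈ 24.97 °C — below 100 °C, confirming all the steam condensed.

T_f ≈ 25.0 °C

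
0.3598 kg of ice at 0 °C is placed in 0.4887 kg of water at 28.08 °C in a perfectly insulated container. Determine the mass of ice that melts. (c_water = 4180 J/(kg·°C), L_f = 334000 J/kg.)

m_melted ≈ 0.172 kg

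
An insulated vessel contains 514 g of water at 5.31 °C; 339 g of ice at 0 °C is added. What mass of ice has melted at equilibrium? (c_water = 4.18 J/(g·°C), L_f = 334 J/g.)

m_melted ≈ 34.2 g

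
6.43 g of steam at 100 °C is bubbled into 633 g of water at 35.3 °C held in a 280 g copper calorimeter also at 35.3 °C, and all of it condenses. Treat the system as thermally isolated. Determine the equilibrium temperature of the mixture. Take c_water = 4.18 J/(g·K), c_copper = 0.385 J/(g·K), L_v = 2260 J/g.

T_f ≈ 41.2 °C

Heat gained plus heat lost sum to zero:
steam→water at 100 °C releases m L_v = 6.43·2260 = 14532
  condensate cools 100→T: 6.43·4.18·(T − 100) = 26.88(T − 100)
  water warms: 633·4.18·(T − 35.3) = 2645.9(T − 35.3)
  cup: 107.8(T − 35.3)
2780.6 T = 14532 + 2687.7 + 97207 = 114427
T ≈ 41.15 °C, under the boiling point, so the assumption holds.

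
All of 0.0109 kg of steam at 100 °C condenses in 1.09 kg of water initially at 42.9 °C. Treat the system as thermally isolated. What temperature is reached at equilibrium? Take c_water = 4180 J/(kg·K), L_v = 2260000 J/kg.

T_f ≈ 48.8 °C

Taking heat into each body as positive, Σ m c ΔT = 0:
latent heat released on condensation: 0.0109×2260000 = 24634; condensed water 100 °C→T: 45.56(T − 100); water warms: 1.09×4180×(T − 42.9) = 4556.2(T − 42.9)
4601.8 T = 24634 + 4556.2 + 195461 = 224651
T ≈ 48.82 °C (< 100 °C, so full condensation is consistent).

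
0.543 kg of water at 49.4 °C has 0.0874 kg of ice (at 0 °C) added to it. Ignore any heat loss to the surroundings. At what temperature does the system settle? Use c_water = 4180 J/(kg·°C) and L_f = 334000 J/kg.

Heat gained plus heat lost sum to zero:
latent heat to melt: 0.0874·334000 = 29192
  meltwater 0→T: 0.0874·4180·T = 365.33 T
  water cools: 0.543·4180·(T − 49.4) = 2269.7(T − 49.4)
2635.1 T = 112125 − 29192 = 82934
T ≈ 31.47 °C (positive, so assuming full melt was valid).

T_f ≈ 31.5 °C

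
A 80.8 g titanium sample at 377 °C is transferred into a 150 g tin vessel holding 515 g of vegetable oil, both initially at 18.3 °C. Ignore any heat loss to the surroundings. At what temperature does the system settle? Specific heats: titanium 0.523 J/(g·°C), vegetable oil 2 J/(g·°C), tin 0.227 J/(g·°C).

T_f ≈ 32.0 °C

Setting the total heat transfer to zero:
80.8*0.523*(T − 377) + 515*2*(T − 18.3) + 150*0.227*(T − 18.3) = 0
1106.3 T = 35404
T ≈ 32.00 °C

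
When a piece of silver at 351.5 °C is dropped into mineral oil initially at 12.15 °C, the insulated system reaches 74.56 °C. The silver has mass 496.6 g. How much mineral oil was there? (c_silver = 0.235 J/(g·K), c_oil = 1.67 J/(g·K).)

m ≈ 310 g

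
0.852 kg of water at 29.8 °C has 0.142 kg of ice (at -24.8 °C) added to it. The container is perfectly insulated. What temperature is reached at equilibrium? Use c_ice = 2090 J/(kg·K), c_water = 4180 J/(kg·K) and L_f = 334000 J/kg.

T_f ≈ 12.4 °C

Let T be the final temperature. ΣQ_i = 0:
warm ice to 0 °C: 0.142·2090·(0 − (-24.8)) = 7360.1; latent heat to melt: 0.142·334000 = 47428; meltwater 0→T: 0.142·4180·T = 593.56 T; water cools: 0.852·4180·(T − 29.8) = 3561.4(T − 29.8)
4154.9 T = 106129 − 54788 = 51340
T ≈ 12.36 °C — above 0 °C, consistent with complete melting.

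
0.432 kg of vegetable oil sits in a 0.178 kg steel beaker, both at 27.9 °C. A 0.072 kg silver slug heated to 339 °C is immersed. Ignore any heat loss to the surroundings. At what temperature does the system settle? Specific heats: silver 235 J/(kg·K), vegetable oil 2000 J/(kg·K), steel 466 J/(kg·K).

T_f ≈ 33.4 °C

Taking heat into each body as positive, Σ m c ΔT = 0:
0.072×235×(T − 339) + 0.432×2000×(T − 27.9) + 0.178×466×(T − 27.9) = 0
16.92(T − 339) + 864(T − 27.9) + 82.95(T − 27.9) = 0
963.87 T = 32156
T = 32156/963.87 ≈ 33.36 °C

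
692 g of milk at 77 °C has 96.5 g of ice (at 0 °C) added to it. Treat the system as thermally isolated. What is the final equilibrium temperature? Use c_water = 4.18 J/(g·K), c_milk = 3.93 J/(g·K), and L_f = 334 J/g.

T_f ≈ 56.7 °C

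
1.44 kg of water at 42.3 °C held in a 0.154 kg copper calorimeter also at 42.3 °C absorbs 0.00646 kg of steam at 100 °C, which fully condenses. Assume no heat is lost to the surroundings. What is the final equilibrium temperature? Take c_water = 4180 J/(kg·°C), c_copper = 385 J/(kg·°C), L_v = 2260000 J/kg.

T_f ≈ 44.9 °C

Setting the total heat transfer to zero:
condense steam: −0.00646·2260000 = −14600
  condensate cools 100→T: 0.00646·4180·(T − 100) = 27(T − 100)
  water warms: 1.44·4180·(T − 42.3) = 6019.2(T − 42.3)
  copper cup: 0.154·385·(T − 42.3) = 59.29(T − 42.3)
6105.5 T = 14600 + 2700.3 + 257120 = 274420
T ≈ 44.95 °C — below 100 °C, confirming all the steam condensed.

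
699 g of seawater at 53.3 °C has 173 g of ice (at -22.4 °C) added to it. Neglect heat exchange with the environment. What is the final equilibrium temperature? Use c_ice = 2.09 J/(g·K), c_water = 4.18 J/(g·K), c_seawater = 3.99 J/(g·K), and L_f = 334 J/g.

T_f ≈ 23.6 °C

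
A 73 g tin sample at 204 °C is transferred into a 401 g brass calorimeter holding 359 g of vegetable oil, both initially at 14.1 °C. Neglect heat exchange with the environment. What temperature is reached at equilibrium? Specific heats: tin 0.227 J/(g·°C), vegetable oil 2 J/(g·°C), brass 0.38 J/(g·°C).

T_f ≈ 17.6 °C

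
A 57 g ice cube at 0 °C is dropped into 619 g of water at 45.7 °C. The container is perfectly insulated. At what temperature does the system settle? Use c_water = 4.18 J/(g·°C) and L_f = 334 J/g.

Let T be the final temperature. ΣQ_i = 0:
latent heat to melt: 57×334 = 19038; meltwater 0→T: 57×4.18×T = 238.26 T; water cools: 619×4.18×(T − 45.7) = 2587.4(T − 45.7)
2825.7 T = 118245 − 19038 = 99207
T ≈ 35.11 °C (positive, so assuming full melt was valid).

T_f ≈ 35.1 °C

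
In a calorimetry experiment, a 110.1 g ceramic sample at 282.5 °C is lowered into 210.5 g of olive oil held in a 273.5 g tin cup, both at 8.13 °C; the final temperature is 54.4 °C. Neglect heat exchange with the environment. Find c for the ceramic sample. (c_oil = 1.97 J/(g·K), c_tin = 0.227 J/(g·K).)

Energy conservation, ΣQ = 0:
110.1×c×(54.4 − 282.5) + 210.5×1.97×(54.4 − 8.13) + 273.5×0.227×(54.4 − 8.13) = 0
-25114 c = -22060
c = -22060/-25114 ≈ 0.8784 J/(g·K)

c ≈ 0.878 J/(g·K)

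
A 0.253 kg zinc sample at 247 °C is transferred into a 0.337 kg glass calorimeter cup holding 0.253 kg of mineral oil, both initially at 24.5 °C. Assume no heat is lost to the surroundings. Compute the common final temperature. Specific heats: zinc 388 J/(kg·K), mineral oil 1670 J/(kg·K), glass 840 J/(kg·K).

T_f ≈ 51.7 °C

Conservation of energy gives ΣQ = 0:
0.253×388×(T − 247) + 0.253×1670×(T − 24.5) + 0.337×840×(T − 24.5) = 0
98.16(T − 247) + 422.51(T − 24.5) + 283.08(T − 24.5) = 0
803.75 T = 41533
T = 41533 / 803.75 = 51.7 °C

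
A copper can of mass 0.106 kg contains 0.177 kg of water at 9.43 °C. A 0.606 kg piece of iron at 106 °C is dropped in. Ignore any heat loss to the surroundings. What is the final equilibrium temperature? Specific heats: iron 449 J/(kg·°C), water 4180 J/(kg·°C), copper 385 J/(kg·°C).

T_f ≈ 34.4 °C

T_f = Σ m_i c_i T_i / Σ m_i c_i:
T_f = (272.09*106 + 739.86*9.43 + 40.81*9.43) / (272.09 + 739.86 + 40.81)
    = 36204 / 1052.8 ≈ 34.39 °C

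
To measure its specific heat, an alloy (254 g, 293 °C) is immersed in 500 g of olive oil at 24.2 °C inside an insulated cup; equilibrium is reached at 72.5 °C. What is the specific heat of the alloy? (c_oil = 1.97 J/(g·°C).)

Taking heat into each body as positive, Σ m c ΔT = 0:
254×c×(72.5 − 293) + 500×1.97×(72.5 − 24.2) = 0
-56007 c = -47576
c = -47576/-56007 ≈ 0.8495 J/(g·°C)

c ≈ 0.849 J/(g·°C)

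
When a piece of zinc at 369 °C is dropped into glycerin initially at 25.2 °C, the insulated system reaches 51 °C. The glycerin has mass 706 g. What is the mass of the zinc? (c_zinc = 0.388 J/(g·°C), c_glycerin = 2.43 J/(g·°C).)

Net heat exchanged in the isolated system is zero:
m·0.388·(51 − 369) + 706·2.43·(51 − 25.2) = 0
-123.38 m = -44262
m = -44262/-123.38 ≈ 358.7 g

m ≈ 359 g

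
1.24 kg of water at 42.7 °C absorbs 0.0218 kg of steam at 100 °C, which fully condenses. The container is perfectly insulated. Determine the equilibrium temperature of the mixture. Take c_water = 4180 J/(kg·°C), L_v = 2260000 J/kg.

Sum of m c ΔT and latent-heat terms is zero:
latent heat released on condensation: 0.0218·2260000 = 49268; condensed water 100 °C→T: 91.12(T − 100); water warms: 1.24·4180·(T − 42.7) = 5183.2(T − 42.7)
5274.3 T = 49268 + 9112.4 + 221323 = 279703
T ≈ 53.03 °C (< 100 °C, so full condensation is consistent).

T_f ≈ 53.0 °C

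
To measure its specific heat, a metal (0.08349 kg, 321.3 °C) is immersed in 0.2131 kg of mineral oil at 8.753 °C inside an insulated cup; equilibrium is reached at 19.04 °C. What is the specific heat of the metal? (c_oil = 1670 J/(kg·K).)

c ≈ 145 J/(kg·K)

Net heat exchanged in the isolated system is zero:
0.08349·c·(19.04 − 321.3) + 0.2131·1670·(19.04 − 8.753) = 0
-25.24 c = -3660.9
c = -3660.9/-25.24 ≈ 145.1 J/(kg·K)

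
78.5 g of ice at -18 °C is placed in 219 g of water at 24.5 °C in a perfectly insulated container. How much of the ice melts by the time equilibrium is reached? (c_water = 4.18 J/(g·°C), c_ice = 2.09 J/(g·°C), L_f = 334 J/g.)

Cooling the water to 0 °C releases 219·4.18·24.5 = 22428 J.
Of that, 78.5·2.09·18 = 2953.2 J goes to bring the ice to 0 °C, leaving 19475 J.
To melt every bit of ice: 78.5·334 = 26219 J.
Since 19475 < 26219 J, not all the ice melts; equilibrium is at 0 °C.
m_melted·334 = 19475  ⇒  m_melted ≈ 58.31 g.

m_melted ≈ 58.3 g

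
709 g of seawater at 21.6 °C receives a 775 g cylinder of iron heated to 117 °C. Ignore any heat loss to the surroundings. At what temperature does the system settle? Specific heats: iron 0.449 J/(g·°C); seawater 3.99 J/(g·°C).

T_f ≈ 32.0 °C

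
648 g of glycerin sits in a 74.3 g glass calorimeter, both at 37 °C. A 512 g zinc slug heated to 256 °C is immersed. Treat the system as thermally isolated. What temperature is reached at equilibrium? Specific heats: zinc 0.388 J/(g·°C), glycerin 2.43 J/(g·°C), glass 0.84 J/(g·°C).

T_f = Σ m_i c_i T_i / Σ m_i c_i:
T_f = (198.66·256 + 1574.6·37 + 62.41·37) / (198.66 + 1574.6 + 62.41)
    = 111427 / 1835.7 ≈ 60.70 °C

T_f ≈ 60.7 °C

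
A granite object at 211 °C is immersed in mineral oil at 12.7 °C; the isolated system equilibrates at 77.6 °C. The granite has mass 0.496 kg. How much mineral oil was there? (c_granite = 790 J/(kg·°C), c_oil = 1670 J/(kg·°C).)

m ≈ 0.482 kg

Conservation of energy gives ΣQ = 0:
0.496×790×(77.6 − 211) + m×1670×(77.6 − 12.7) = 0
108383 m = 52271
m = 52271/108383 ≈ 0.4823 kg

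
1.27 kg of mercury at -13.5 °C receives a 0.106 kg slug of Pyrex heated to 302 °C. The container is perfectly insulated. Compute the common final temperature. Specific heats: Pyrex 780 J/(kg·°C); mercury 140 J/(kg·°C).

Set heat shed by the hot body equal to heat absorbed by the cold body:
0.106*780*(302 − T) = 1.27*140*(T − (-13.5))
82.68(302 − T) = 177.8(T − (-13.5))
260.48 T = 22569  ⇒  T ≈ 86.64 °C

T_f ≈ 86.6 °C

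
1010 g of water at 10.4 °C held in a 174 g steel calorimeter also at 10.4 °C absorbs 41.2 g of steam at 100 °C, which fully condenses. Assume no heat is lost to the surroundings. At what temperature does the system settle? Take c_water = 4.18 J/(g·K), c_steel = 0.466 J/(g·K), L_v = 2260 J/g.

T_f ≈ 34.7 °C

Energy conservation, ΣQ = 0:
steam→water at 100 °C releases m L_v = 41.2×2260 = 93112; condensed water 100 °C→T: 172.22(T − 100); original water: 4221.8(T − 10.4); cup: 81.08(T − 10.4)
4475.1 T = 93112 + 17222 + 44750 = 155084
T ≈ 34.65 °C, under the boiling point, so the assumption holds.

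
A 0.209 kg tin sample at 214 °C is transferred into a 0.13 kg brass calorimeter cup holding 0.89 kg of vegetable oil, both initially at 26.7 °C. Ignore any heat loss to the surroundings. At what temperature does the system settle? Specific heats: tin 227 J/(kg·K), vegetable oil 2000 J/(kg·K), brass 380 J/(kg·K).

T_f ≈ 31.4 °C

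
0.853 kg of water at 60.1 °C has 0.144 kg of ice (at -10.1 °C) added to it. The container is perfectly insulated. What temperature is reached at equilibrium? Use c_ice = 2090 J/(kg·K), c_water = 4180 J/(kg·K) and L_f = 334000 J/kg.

T_f ≈ 39.1 °C

Taking heat into each body as positive, Σ m c ΔT = 0:
warm ice to 0 °C: 0.144×2090×(0 − (-10.1)) = 3039.7; melt ice: 0.144×334000 = 48096; warm the meltwater: 601.92 T; water: 3565.5(T − 60.1)
4167.5 T = 214289 − 51136 = 163153
T ≈ 39.15 °C — above 0 °C, consistent with complete melting.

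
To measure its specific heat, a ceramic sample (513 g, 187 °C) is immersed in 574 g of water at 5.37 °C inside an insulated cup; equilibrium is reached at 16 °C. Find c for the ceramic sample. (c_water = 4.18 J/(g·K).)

c ≈ 0.291 J/(g·K)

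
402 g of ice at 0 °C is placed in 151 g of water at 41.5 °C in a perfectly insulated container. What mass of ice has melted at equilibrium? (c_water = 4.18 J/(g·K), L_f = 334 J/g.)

Cooling the water to 0 °C releases 151·4.18·41.5 = 26194 J.
To melt every bit of ice: 402·334 = 134268 J.
Since 26194 < 134268 J, not all the ice melts; equilibrium is at 0 °C.
m_melted·334 = 26194  ⇒  m_melted ≈ 78.43 g.

m_melted ≈ 78.4 g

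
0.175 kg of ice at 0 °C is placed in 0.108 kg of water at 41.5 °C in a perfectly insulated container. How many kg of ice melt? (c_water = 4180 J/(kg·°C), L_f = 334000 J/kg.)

m_melted ≈ 0.0561 kg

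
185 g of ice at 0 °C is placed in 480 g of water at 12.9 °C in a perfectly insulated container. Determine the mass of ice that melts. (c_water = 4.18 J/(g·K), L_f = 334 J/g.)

m_melted ≈ 77.5 g

Water can give up m c ΔT = 480×4.18×12.9 = 25883 J before reaching 0 °C.
To melt every bit of ice: 185×334 = 61790 J.
25883 J < 61790 J, so only part of the ice melts and the system sits at 0 °C.
m_melt = 25883 / L_f = 77.49 g.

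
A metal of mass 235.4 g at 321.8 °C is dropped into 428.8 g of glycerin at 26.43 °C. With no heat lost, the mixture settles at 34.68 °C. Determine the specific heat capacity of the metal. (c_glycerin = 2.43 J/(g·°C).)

Setting the total heat transfer to zero:
235.4×c×(34.68 − 321.8) + 428.8×2.43×(34.68 − 26.43) = 0
-67588 c = -8596.4
c = -8596.4/-67588 ≈ 0.1272 J/(g·°C)

c ≈ 0.127 J/(g·°C)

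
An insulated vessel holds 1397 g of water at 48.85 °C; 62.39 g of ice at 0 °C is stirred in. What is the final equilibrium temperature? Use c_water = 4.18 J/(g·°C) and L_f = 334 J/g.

Heat gained plus heat lost sum to zero:
melt ice: 62.39×334 = 20838
  meltwater 0→T: 62.39×4.18×T = 260.79 T
  water cools: 1397×4.18×(T − 48.85) = 5839.5(T − 48.85)
6100.3 T = 285258 − 20838 = 264419
T ≈ 43.35 °C. Since T > 0 °C, the all-ice-melts assumption holds.

T_f ≈ 43.3 °C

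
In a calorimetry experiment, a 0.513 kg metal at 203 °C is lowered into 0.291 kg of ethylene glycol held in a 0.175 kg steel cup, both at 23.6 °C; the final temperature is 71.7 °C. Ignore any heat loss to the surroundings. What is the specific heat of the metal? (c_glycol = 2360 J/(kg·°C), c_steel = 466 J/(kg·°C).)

c ≈ 549 J/(kg·°C)

Net heat exchanged in the isolated system is zero:
0.513×c×(71.7 − 203) + 0.291×2360×(71.7 − 23.6) + 0.175×466×(71.7 − 23.6) = 0
-67.36 c = -36956
c = -36956/-67.36 ≈ 548.7 J/(kg·°C)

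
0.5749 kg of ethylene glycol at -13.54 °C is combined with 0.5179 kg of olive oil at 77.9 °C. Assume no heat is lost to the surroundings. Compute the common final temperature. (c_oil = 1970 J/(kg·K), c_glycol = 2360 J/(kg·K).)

T_f ≈ 25.7 °C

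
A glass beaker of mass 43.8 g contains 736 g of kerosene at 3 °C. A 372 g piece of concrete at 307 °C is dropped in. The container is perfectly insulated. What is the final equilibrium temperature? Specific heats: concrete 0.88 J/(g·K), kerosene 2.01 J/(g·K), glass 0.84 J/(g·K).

Heat gained plus heat lost sum to zero:
372·0.88·(T − 307) + 736·2.01·(T − 3) + 43.8·0.84·(T − 3) = 0
(327.36 + 1479.4 + 36.79) T = 327.36·307 + 1479.4·3 + 36.79·3
T = 105048/1843.5 ≈ 56.98 °C

T_f ≈ 57.0 °C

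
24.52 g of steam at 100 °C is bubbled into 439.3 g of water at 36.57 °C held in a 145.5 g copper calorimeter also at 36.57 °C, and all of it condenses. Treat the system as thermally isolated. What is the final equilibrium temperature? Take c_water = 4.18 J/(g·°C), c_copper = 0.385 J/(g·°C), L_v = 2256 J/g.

T_f ≈ 67.6 °C

Let T be the final temperature. ΣQ_i = 0:
condense steam: −24.52×2256 = −55317; condensed water 100 °C→T: 102.49(T − 100); original water: 1836.3(T − 36.57); copper cup: 145.5×0.385×(T − 36.57) = 56.02(T − 36.57)
1994.8 T = 55317 + 10249 + 69201 = 134768
T ≈ 67.56 °C, under the boiling point, so the assumption holds.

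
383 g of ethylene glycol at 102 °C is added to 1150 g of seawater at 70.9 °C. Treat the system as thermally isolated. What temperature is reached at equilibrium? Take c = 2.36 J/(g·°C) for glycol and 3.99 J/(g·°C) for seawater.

T_f ≈ 76.0 °C

Heat gained plus heat lost sum to zero:
383×2.36×(T − 102) + 1150×3.99×(T − 70.9) = 0
903.88(T − 102) + 4588.5(T − 70.9) = 0
5492.4 T = 417520
T = 417520/5492.4 ≈ 76.02 °C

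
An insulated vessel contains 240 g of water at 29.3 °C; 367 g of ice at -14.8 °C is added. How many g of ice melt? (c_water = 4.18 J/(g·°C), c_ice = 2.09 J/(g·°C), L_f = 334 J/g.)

Cooling the water to 0 °C releases 240·4.18·29.3 = 29394 J.
Warming the ice to 0 °C takes 367·2.09·14.8 = 11352 J, leaving 18042 J for melting.
To melt every bit of ice: 367·334 = 122578 J.
18042 J < 122578 J, so only part of the ice melts and the system sits at 0 °C.
m_melted·334 = 18042  ⇒  m_melted ≈ 54.02 g.

m_melted ≈ 54 g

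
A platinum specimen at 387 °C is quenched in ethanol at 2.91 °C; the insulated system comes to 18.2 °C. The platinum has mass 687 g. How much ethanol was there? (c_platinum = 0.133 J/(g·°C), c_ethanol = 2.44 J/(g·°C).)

m ≈ 903 g

Heat lost by the platinum = heat gained by the ethanol:
687·0.133·(387 − 18.2) = m·2.44·(18.2 − 2.91)
37.31 m = 33698  ⇒  m ≈ 903.2 g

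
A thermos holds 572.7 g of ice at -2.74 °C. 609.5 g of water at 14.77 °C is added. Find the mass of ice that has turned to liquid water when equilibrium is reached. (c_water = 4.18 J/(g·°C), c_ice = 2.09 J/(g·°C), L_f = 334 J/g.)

m_melted ≈ 103 g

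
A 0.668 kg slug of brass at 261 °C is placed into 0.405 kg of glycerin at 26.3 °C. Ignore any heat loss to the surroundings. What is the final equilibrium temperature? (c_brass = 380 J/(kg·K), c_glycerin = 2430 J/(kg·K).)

T_f ≈ 74.4 °C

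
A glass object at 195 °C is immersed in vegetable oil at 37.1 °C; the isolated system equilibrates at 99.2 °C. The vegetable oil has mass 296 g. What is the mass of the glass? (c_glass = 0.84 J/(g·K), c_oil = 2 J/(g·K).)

Taking heat into each body as positive, Σ m c ΔT = 0:
m×0.84×(99.2 − 195) + 296×2×(99.2 − 37.1) = 0
-80.47 m = -36763
m = -36763/-80.47 ≈ 456.8 g

m ≈ 457 g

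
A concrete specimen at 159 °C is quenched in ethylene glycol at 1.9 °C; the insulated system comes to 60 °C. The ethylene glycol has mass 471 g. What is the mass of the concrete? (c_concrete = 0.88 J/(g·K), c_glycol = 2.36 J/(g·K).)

m ≈ 741 g

Net heat exchanged in the isolated system is zero:
m·0.88·(60 − 159) + 471·2.36·(60 − 1.9) = 0
-87.12 m = -64582
m = -64582/-87.12 ≈ 741.3 g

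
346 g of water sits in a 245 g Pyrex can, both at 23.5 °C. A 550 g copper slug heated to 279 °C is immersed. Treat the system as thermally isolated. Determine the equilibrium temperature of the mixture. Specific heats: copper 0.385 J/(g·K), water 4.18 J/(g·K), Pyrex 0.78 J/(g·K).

T_f ≈ 52.8 °C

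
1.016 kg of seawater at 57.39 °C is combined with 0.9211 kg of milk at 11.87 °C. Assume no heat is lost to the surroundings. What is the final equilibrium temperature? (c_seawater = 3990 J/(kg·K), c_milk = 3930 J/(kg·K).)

T_f ≈ 35.9 °C

Let T be the final temperature. ΣQ_i = 0:
1.016·3990·(T − 57.39) + 0.9211·3930·(T − 11.87) = 0
4053.8(T − 57.39) + 3619.9(T − 11.87) = 0
(4053.8 + 3619.9) T = 4053.8·57.39 + 3619.9·11.87
T = 275618 / 7673.8 = 35.9 °C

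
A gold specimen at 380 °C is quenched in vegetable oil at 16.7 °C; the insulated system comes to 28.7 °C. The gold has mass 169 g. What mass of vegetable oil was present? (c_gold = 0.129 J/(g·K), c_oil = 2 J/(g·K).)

Heat lost by the gold = heat gained by the oil:
169×0.129×(380 − 28.7) = m×2×(28.7 − 16.7)
24 m = 7658.7  ⇒  m ≈ 319.1 g

m ≈ 319 g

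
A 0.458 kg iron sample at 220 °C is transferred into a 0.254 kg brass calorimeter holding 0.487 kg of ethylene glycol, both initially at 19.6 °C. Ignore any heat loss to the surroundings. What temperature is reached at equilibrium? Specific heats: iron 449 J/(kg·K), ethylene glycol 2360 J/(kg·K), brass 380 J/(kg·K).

T_f ≈ 48.0 °C

Taking heat into each body as positive, Σ m c ΔT = 0:
0.458·449·(T − 220) + 0.487·2360·(T − 19.6) + 0.254·380·(T − 19.6) = 0
205.64(T − 220) + 1149.3(T − 19.6) + 96.52(T − 19.6) = 0
(205.64 + 1149.3 + 96.52) T = 205.64·220 + 1149.3·19.6 + 96.52·19.6
T = 69660 / 1451.5 = 48 °C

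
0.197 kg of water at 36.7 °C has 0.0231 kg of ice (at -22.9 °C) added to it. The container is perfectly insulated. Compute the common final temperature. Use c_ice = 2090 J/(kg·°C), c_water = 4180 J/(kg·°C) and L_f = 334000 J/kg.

T_f ≈ 23.3 °C

Heat gained plus heat lost sum to zero:
warm ice to 0 °C: 0.0231×2090×(0 − (-22.9)) = 1105.6; fusion: m_ice L_f = 0.0231×334000 = 7715.4; meltwater 0→T: 0.0231×4180×T = 96.56 T; water: 823.46(T − 36.7)
920.02 T = 30221 − 8821 = 21400
T ≈ 23.26 °C (positive, so assuming full melt was valid).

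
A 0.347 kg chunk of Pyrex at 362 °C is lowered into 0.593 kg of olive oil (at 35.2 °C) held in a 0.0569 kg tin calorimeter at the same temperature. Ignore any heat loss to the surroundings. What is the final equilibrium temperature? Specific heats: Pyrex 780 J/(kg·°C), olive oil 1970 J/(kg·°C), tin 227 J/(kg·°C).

Conservation of energy gives ΣQ = 0:
0.347×780×(T − 362) + 0.593×1970×(T − 35.2) + 0.0569×227×(T − 35.2) = 0
270.66(T − 362) + 1168.2(T − 35.2) + 12.92(T − 35.2) = 0
1451.8 T = 139555
T ≈ 96.13 °C

T_f ≈ 96.1 °C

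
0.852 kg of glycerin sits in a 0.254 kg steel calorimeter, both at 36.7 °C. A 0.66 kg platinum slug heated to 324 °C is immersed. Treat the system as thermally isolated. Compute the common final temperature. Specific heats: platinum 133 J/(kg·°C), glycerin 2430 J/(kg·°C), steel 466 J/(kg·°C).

T_f ≈ 47.8 °C

T_f is the heat-capacity-weighted average of the initial temperatures:
T_f = (87.78·324 + 2070.4·36.7 + 118.36·36.7) / (87.78 + 2070.4 + 118.36)
    = 108767 / 2276.5 ≈ 47.78 °C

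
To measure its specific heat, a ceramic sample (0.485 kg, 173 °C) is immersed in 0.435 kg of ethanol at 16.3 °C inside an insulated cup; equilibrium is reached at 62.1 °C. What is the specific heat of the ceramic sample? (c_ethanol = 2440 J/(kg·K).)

c ≈ 904 J/(kg·K)

Conservation of energy gives ΣQ = 0:
0.485×c×(62.1 − 173) + 0.435×2440×(62.1 − 16.3) = 0
-53.79 c = -48612
c = -48612/-53.79 ≈ 903.8 J/(kg·K)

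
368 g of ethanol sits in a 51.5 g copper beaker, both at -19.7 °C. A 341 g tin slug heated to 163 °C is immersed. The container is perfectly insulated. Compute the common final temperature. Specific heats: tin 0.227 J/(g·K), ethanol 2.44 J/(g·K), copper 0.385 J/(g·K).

T_f ≈ -5.5 °C

Setting the total heat transfer to zero:
341·0.227·(T − 163) + 368·2.44·(T − (-19.7)) + 51.5·0.385·(T − (-19.7)) = 0
77.41(T − 163) + 897.92(T − (-19.7)) + 19.83(T − (-19.7)) = 0
(77.41 + 897.92 + 19.83) T = 77.41·163 + 897.92·(-19.7) + 19.83·(-19.7)
T = -5462.3 / 995.15 = -5.49 °C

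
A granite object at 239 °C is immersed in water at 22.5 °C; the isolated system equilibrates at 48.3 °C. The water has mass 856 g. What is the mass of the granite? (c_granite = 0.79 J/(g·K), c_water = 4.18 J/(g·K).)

Heat lost by the granite = heat gained by the water:
m×0.79×(239 − 48.3) = 856×4.18×(48.3 − 22.5)
150.65 m = 92314  ⇒  m ≈ 612.8 g

m ≈ 613 g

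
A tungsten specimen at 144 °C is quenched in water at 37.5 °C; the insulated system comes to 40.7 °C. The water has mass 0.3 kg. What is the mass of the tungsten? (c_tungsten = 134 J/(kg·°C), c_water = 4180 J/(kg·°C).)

Net heat exchanged in the isolated system is zero:
m·134·(40.7 − 144) + 0.3·4180·(40.7 − 37.5) = 0
-13842 m = -4012.8
m = -4012.8/-13842 ≈ 0.2899 kg

m ≈ 0.29 kg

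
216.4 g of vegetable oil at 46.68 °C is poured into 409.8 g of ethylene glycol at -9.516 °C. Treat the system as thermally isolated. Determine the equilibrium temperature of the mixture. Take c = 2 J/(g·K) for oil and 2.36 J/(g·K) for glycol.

T_f ≈ 7.9 °C

With ΣQ=0 the equilibrium temperature is the m·c-weighted mean:
T_f = (432.8×46.68 + 967.13×(-9.516)) / (432.8 + 967.13)
    = 11000 / 1399.9 ≈ 7.86 °C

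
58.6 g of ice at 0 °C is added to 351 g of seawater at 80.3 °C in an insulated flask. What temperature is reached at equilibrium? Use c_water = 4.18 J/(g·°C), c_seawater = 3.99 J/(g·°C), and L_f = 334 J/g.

T_f ≈ 56.5 °C

Taking heat into each body as positive, Σ m c ΔT = 0:
fusion: m_ice L_f = 58.6×334 = 19572
  warm the meltwater: 244.95 T
  seawater: 1400.5(T − 80.3)
1645.4 T = 112459 − 19572 = 92887
T ≈ 56.45 °C. Since T > 0 °C, the all-ice-melts assumption holds.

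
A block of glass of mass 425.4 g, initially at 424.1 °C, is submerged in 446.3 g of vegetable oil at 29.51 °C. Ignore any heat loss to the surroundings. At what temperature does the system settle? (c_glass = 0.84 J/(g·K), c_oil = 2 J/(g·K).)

Energy conservation, ΣQ = 0:
425.4·0.84·(T − 424.1) + 446.3·2·(T − 29.51) = 0
357.34(T − 424.1) + 892.6(T − 29.51) = 0
(357.34 + 892.6) T = 357.34·424.1 + 892.6·29.51
T = 177887/1249.9 ≈ 142.32 °C

T_f ≈ 142.3 °C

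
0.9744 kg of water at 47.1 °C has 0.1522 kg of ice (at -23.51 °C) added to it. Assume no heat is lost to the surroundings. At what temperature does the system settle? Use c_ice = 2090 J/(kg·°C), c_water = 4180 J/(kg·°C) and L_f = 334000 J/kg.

T_f ≈ 28.4 °C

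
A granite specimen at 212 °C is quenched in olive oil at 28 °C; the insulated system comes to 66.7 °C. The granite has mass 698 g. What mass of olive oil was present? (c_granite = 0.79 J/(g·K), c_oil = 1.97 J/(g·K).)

m ≈ 1050 g

|Q_granite| = |Q_oil|:
698·0.79·(212 − 66.7) = m·1.97·(66.7 − 28)
76.24 m = 80121  ⇒  m ≈ 1051 g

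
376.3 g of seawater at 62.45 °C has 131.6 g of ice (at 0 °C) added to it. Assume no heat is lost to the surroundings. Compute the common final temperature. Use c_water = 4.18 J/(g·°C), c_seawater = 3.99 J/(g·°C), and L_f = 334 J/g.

T_f ≈ 24.3 °C

Heat gained plus heat lost sum to zero:
fusion: m_ice L_f = 131.6·334 = 43954; meltwater 0→T: 131.6·4.18·T = 550.09 T; seawater cools: 376.3·3.99·(T − 62.45) = 1501.4(T − 62.45)
2051.5 T = 93765 − 43954 = 49810
T ≈ 24.28 °C. Since T > 0 °C, the all-ice-melts assumption holds.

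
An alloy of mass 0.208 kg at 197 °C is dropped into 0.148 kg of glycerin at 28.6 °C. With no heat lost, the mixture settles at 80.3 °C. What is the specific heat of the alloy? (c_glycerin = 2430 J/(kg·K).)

Heat lost by the alloy = heat gained by the glycerin:
0.208·c·(197 − 80.3) = 0.148·2430·(80.3 − 28.6)
24.27 c = 18593  ⇒  c ≈ 766 J/(kg·K)

c ≈ 766 J/(kg·K)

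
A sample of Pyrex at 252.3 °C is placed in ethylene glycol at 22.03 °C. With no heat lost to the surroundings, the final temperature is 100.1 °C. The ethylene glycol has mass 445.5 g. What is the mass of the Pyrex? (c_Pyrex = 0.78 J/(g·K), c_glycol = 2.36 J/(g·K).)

m ≈ 691 g

|Q_Pyrex| = |Q_glycol|:
m·0.78·(252.3 − 100.1) = 445.5·2.36·(100.1 − 22.03)
118.72 m = 82081  ⇒  m ≈ 691.4 g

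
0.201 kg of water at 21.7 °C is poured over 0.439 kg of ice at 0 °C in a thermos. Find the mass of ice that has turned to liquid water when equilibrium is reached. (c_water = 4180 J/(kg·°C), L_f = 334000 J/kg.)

m_melted ≈ 0.0546 kg

Water can give up m c ΔT = 0.201×4180×21.7 = 18232 J before reaching 0 °C.
To melt every bit of ice: 0.439×334000 = 146626 J.
That's not enough to melt it all — equilibrium is at 0 °C with ice remaining.
m_melted×334000 = 18232  ⇒  m_melted ≈ 0.05459 kg.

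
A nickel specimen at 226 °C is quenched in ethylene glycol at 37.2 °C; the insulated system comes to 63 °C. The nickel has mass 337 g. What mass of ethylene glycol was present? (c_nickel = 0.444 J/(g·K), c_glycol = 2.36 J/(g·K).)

m ≈ 401 g

Heat gained plus heat lost sum to zero:
337·0.444·(63 − 226) + m·2.36·(63 − 37.2) = 0
60.89 m = 24389
m = 24389/60.89 ≈ 400.6 g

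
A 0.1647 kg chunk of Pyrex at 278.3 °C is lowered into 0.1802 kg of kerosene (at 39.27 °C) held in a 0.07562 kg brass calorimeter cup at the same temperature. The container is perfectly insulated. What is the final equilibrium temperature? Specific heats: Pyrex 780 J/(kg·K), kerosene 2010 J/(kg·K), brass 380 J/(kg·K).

With ΣQ=0 the equilibrium temperature is the m·c-weighted mean:
T_f = (128.47×278.3 + 362.2×39.27 + 28.74×39.27) / (128.47 + 362.2 + 28.74)
    = 51104 / 519.4 ≈ 98.39 °C

T_f ≈ 98.4 °C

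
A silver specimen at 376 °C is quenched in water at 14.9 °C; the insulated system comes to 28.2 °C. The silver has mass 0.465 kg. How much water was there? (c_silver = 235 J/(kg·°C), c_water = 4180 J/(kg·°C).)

m ≈ 0.684 kg

Energy conservation, ΣQ = 0:
0.465·235·(28.2 − 376) + m·4180·(28.2 − 14.9) = 0
55594 m = 38006
m = 38006/55594 ≈ 0.6836 kg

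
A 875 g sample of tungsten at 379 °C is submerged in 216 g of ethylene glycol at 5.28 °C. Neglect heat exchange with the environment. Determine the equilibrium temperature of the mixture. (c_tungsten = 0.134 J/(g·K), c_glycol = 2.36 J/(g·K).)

T_f ≈ 75.2 °C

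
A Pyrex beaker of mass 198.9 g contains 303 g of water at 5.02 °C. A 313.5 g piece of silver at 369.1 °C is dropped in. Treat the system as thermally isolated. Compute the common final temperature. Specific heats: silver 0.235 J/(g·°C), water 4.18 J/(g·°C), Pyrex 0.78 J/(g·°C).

Conservation of energy gives ΣQ = 0:
313.5·0.235·(T − 369.1) + 303·4.18·(T − 5.02) + 198.9·0.78·(T − 5.02) = 0
73.67(T − 369.1) + 1266.5(T − 5.02) + 155.14(T − 5.02) = 0
(73.67 + 1266.5 + 155.14) T = 73.67·369.1 + 1266.5·5.02 + 155.14·5.02
T ≈ 22.96 °C

T_f ≈ 23.0 °C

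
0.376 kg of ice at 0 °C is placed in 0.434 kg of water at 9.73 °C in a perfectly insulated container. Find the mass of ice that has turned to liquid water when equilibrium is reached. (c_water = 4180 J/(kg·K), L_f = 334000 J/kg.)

m_melted ≈ 0.0528 kg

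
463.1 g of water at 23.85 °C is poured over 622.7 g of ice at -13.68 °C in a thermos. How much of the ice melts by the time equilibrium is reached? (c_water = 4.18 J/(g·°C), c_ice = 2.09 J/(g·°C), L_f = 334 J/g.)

Heat available from the water dropping to 0 °C: 463.1×4.18×23.85 = 46168 J.
Warming the ice to 0 °C takes 622.7×2.09×13.68 = 17804 J, leaving 28364 J for melting.
To melt every bit of ice: 622.7×334 = 207982 J.
28364 J < 207982 J, so only part of the ice melts and the system sits at 0 °C.
Mass melted = 28364/334 ≈ 84.92 g.

m_melted ≈ 84.9 g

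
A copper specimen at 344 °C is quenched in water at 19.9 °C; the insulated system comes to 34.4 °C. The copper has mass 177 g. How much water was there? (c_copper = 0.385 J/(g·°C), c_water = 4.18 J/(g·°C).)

m ≈ 348 g

|Q_copper| = |Q_water|:
177·0.385·(344 − 34.4) = m·4.18·(34.4 − 19.9)
60.61 m = 21098  ⇒  m ≈ 348.1 g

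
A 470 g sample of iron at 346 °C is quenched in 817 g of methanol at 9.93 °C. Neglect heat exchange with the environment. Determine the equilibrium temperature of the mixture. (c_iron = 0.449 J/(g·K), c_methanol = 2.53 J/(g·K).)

T_f ≈ 41.1 °C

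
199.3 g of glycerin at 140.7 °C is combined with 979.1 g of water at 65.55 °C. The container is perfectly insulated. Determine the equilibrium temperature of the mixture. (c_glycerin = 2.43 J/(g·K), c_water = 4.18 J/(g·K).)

T_f ≈ 73.5 °C

|Q_glycerin| = |Q_water|:
199.3*2.43*(140.7 − T) = 979.1*4.18*(T − 65.55)
484.3(140.7 − T) = 4092.6(T − 65.55)
4576.9 T = 336413  ⇒  T ≈ 73.50 °C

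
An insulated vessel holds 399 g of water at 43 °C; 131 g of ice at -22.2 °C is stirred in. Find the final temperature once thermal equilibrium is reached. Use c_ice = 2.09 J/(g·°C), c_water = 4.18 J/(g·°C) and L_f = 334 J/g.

Setting the total heat transfer to zero:
warm ice to 0 °C: 131×2.09×(0 − (-22.2)) = 6078.1
  melt ice: 131×334 = 43754
  warm the meltwater: 547.58 T
  water: 1667.8(T − 43)
2215.4 T = 71716 − 49832 = 21884
T ≈ 9.88 °C. Since T > 0 °C, the all-ice-melts assumption holds.

T_f ≈ 9.9 °C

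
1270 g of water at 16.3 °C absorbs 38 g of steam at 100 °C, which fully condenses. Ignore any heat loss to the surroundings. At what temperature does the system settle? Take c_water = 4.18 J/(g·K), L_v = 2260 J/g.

T_f ≈ 34.4 °C

Let T be the final temperature. ΣQ_i = 0:
latent heat released on condensation: 38·2260 = 85880
  condensate cools 100→T: 38·4.18·(T − 100) = 158.84(T − 100)
  original water: 5308.6(T − 16.3)
5467.4 T = 85880 + 15884 + 86530 = 188294
T ≈ 34.44 °C — below 100 °C, confirming all the steam condensed.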